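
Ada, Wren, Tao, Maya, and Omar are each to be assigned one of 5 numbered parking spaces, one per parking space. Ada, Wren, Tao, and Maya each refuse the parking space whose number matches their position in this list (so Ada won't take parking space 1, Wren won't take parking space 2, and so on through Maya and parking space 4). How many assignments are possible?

53

Let Aᵢ (for 1 ≤ i ≤ 4) be the placements that put person i in their forbidden parking space. Any j of these fix j positions, leaving (5−j)! ways to fill the rest, and there are C(4,j) ways to pick which j.
By inclusion–exclusion, the number of valid placements is Σ_{j=0}^{4} (−1)^j C(4,j)·(5−j)!.
Computing: 120 − 96 + 36 − 8 + 1 = 53.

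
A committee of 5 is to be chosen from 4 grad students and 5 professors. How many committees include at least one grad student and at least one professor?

125

Unrestricted: C(9,5) = 126 ways to pick any 5 of the 9.
Subtract selections that omit an entire group: no grad students → C(5,5) = 1; no professors → C(4,5) = 0.
Both groups omitted at once is impossible, so 126 − 1 = 125.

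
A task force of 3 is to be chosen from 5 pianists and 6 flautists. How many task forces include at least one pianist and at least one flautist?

135

Total 3-person selections from all 11: C(11,3) = 165.
Selections missing a whole group: no pianists → C(6,3) = 20; no flautists → C(5,3) = 10.
Both groups omitted at once is impossible, so 165 − 30 = 135.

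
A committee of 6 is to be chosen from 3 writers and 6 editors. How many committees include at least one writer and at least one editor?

83

With no constraint there are C(9,6) = 84 possible selections.
Selections missing a whole group: no writers → C(6,6) = 1; no editors → C(3,6) = 0.
Both groups omitted at once is impossible, so 84 − 1 = 83.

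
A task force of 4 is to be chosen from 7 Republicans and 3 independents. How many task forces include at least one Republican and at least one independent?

With no constraint there are C(10,4) = 210 possible selections.
Subtract selections that omit an entire group: no Republicans → C(3,4) = 0; no independents → C(7,4) = 35.
Both groups omitted at once is impossible, so 210 − 35 = 175.

175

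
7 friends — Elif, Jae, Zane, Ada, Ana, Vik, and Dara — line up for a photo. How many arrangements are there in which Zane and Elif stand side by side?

1440

Treat {Zane, Elif} as a single unit. There are 6 units to order, and the pair itself can be ordered 2 ways.
So the count is 2·(6)! = 1440.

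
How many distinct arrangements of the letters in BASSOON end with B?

180

Fix B in the last position and arrange the remaining 6 letters.
Those 6 letters have O appearing twice and S appearing twice, giving (6)!/(2!·2!) = 180.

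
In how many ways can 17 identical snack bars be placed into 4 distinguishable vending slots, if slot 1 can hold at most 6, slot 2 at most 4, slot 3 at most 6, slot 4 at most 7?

80

Without the upper bounds there are C(20,3) = 1140 ways to split 17 among 4 vending slots.
Subtract solutions that violate a single cap (substitute x_i' = x_i − (cap_i+1)): x_1 ≥ 7 gives C(13,3) = 286; x_2 ≥ 5 gives C(15,3) = 455; x_3 ≥ 7 gives C(13,3) = 286; x_4 ≥ 8 gives C(12,3) = 220. Together 1247.
Add back pairs where two caps are both exceeded: 56 + 20 + 10 + 56 + 35 + 10 = 187.
By inclusion–exclusion the count is 1140 − 1247 + 187 = 80.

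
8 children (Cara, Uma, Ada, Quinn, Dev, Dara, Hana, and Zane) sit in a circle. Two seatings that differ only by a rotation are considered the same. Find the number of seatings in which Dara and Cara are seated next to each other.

Treat {Dara, Cara} as one unit (2 internal orders) and seat the resulting 7 units around the table: (6)! circular arrangements.
So 2 × (6)! = 2 × 720 = 1440.

1440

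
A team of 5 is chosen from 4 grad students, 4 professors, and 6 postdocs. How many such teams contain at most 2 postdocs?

Split by how many postdocs are chosen (0 through 2).
Sum: C(6,0)·C(8,5) + C(6,1)·C(8,4) + C(6,2)·C(8,3) = 56 + 420 + 840 = 1316.

1316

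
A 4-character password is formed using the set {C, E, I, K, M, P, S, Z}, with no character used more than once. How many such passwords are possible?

1680

With no repetition, fill the 4 characters in order: 8 choices, then 7, down to 5.
8 × 7 × 6 × 5 = 1680.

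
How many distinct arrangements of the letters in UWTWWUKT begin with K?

210

With the first slot taken by K, it remains to arrange the other 7 letters (UWTWWUT).
Those 7 letters have T appearing twice, U appearing twice, and W appearing 3 times, giving (7)!/(3!·2!·2!) = 210.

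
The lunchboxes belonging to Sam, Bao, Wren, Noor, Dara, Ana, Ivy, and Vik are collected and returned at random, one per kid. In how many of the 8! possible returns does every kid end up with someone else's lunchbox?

14833

Count assignments avoiding every fixed point. For any j of the 8 kids fixed to their own lunchbox, the other 8−j can be arranged in (8−j)! ways.
By inclusion–exclusion this is Σ_{j=0}^{8} (−1)^j C(8,j)·(8−j)!.
Computing: 40320 − 40320 + 20160 − 6720 + 1680 − 336 + 56 − 8 + 1 = 14833.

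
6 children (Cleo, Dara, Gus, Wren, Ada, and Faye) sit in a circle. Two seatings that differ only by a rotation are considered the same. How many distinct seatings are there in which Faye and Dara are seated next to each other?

48

Glue Faye and Dara into a block (2 internal orders). Seating 5 units around a circle gives (4)! arrangements.
So 2 × (4)! = 2 × 24 = 48.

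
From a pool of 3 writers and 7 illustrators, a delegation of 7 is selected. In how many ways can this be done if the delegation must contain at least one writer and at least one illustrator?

Unrestricted: C(10,7) = 120 ways to pick any 7 of the 10.
Selections missing a whole group: no writers → C(7,7) = 1; no illustrators → C(3,7) = 0.
Both groups omitted at once is impossible, so 120 − 1 = 119.

119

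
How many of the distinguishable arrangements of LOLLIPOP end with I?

With the last slot taken by I, it remains to arrange the other 7 letters (LOLLPOP).
Those 7 letters have L appearing 3 times, O appearing twice, and P appearing twice, giving (7)!/(3!·2!·2!) = 210.

210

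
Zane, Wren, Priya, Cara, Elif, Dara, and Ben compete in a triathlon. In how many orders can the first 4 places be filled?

There are 7 choices for 1st place, 6 for 2nd, and so on down to 4 for position 4.
That gives 7 × 6 × 5 × 4 = 840.

840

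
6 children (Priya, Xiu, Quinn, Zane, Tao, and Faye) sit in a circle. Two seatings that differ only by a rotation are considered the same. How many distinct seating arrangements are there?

120

Fix one person's seat to break rotational symmetry; the remaining 5 people can be arranged in (5)! = 120 ways.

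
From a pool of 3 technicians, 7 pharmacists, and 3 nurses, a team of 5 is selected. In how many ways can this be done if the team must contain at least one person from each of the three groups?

798

Unrestricted: C(13,5) = 1287 ways to pick any 5 of the 13.
Subtract selections that omit an entire group: no technicians → C(10,5) = 252; no pharmacists → C(6,5) = 6; no nurses → C(10,5) = 252.
Add back selections omitting two groups (i.e. drawn from a single group): C(3,5) + C(7,5) + C(3,5) = 21.
By inclusion–exclusion: 1287 − 510 + 21 = 798.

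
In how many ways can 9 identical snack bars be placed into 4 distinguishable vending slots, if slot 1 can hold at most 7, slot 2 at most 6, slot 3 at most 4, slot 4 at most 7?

167

Ignoring the caps, the number of non-negative solutions to x_1+…+x_4 = 9 is C(12,3) = 220.
Subtract solutions that violate a single cap (substitute x_i' = x_i − (cap_i+1)): x_1 ≥ 8 gives C(4,3) = 4; x_2 ≥ 7 gives C(5,3) = 10; x_3 ≥ 5 gives C(7,3) = 35; x_4 ≥ 8 gives C(4,3) = 4. Together 53.
No two caps can be exceeded simultaneously, so the pair terms are all 0.
By inclusion–exclusion the count is 220 − 53 + 0 = 167.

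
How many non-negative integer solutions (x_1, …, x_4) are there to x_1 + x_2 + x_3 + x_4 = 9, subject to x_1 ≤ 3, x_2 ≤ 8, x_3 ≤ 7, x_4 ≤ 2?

85

Without the upper bounds there are C(12,3) = 220 ways to split 9 among 4 variables.
Subtract solutions that violate a single cap (substitute x_i' = x_i − (cap_i+1)): x_1 ≥ 4 gives C(8,3) = 56; x_2 ≥ 9 gives C(3,3) = 1; x_3 ≥ 8 gives C(4,3) = 4; x_4 ≥ 3 gives C(9,3) = 84. Together 145.
Add back pairs where two caps are both exceeded: 0 + 0 + 10 + 0 + 0 + 0 = 10.
By inclusion–exclusion the count is 220 − 145 + 10 = 85.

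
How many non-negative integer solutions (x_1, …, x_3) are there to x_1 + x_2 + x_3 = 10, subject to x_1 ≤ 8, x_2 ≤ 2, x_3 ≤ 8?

Without the upper bounds there are C(12,2) = 66 ways to split 10 among 3 variables.
Subtract solutions that violate a single cap (substitute x_i' = x_i − (cap_i+1)): x_1 ≥ 9 gives C(3,2) = 3; x_2 ≥ 3 gives C(9,2) = 36; x_3 ≥ 9 gives C(3,2) = 3. Together 42.
No two caps can be exceeded simultaneously, so the pair terms are all 0.
By inclusion–exclusion the count is 66 − 42 + 0 = 24.

24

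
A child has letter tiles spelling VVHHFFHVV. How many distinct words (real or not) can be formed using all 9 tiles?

VVHHFFHVV has 9 letters with F appearing twice, H appearing 3 times, and V appearing 4 times.
So there are 9! / (4!·3!·2!) = 1260 distinguishable arrangements.

1260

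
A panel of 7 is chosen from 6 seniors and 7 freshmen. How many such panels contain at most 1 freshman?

7

Split by how many freshmen are chosen (0 through 1).
Sum: C(7,0)·C(6,7) + C(7,1)·C(6,6) = 0 + 7 = 7.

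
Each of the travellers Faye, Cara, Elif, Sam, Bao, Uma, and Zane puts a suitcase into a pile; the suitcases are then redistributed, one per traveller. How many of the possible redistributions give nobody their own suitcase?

Let Aᵢ be the assignments in which traveller i gets their own suitcase. We want the size of the complement of A₁∪…∪A_7.
By inclusion–exclusion this is Σ_{j=0}^{7} (−1)^j C(7,j)·(7−j)!.
Computing: 5040 − 5040 + 2520 − 840 + 210 − 42 + 7 − 1 = 1854.

1854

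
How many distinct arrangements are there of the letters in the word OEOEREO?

140

The 7 letters of OEOEREO have repeats: E appearing 3 times and O appearing 3 times.
Dividing 7! = 5040 by 3!·3! = 36 for the repeated letters gives 140.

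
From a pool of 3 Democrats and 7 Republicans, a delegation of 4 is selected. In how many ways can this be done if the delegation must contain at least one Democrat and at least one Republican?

Total 4-person selections from all 10: C(10,4) = 210.
Selections missing a whole group: no Democrats → C(7,4) = 35; no Republicans → C(3,4) = 0.
Both groups omitted at once is impossible, so 210 − 35 = 175.

175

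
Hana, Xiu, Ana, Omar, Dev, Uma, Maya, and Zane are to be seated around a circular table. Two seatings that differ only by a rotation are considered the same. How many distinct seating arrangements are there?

Fix one person's seat to break rotational symmetry; the remaining 7 people can be arranged in (7)! = 5040 ways.

5040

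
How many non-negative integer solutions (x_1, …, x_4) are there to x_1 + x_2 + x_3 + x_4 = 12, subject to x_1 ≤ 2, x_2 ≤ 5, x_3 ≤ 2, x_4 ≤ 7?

By stars and bars, unrestricted non-negative solutions to x_1+…+x_4 = 12 number C(12+3,3) = 455.
Subtract solutions that violate a single cap (substitute x_i' = x_i − (cap_i+1)): x_1 ≥ 3 gives C(12,3) = 220; x_2 ≥ 6 gives C(9,3) = 84; x_3 ≥ 3 gives C(12,3) = 220; x_4 ≥ 8 gives C(7,3) = 35. Together 559.
Add back pairs where two caps are both exceeded: 20 + 84 + 4 + 20 + 0 + 4 = 132.
Subtract triples: 1 + 0 + 0 + 0 = 1.
By inclusion–exclusion the count is 455 − 559 + 132 − 1 = 27.

27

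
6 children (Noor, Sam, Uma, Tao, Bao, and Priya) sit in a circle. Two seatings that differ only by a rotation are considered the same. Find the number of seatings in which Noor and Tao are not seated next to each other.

72

Without the restriction there are (5)! = 120 seatings.
Those with Noor next to Tao: fuse the pair into one unit and seat 5 units around a circle — 2·(4)! = 48.
Subtracting, 120 − 48 = 72.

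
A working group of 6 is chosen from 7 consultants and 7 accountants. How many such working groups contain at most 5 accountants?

2996

Split by how many accountants are chosen (0 through 5).
Sum: C(7,0)·C(7,6) + C(7,1)·C(7,5) + C(7,2)·C(7,4) + C(7,3)·C(7,3) + C(7,4)·C(7,2) + C(7,5)·C(7,1) = 7 + 147 + 735 + 1225 + 735 + 147 = 2996.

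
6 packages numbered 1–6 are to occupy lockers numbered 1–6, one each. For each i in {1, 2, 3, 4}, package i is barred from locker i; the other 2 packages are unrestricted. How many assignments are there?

362

Let Aᵢ (for 1 ≤ i ≤ 4) be the placements that put package i in its forbidden locker. Any j of these fix j positions, leaving (6−j)! ways to fill the rest, and there are C(4,j) ways to pick which j.
By inclusion–exclusion, the number of valid placements is Σ_{j=0}^{4} (−1)^j C(4,j)·(6−j)!.
Computing: 720 − 480 + 144 − 24 + 2 = 362.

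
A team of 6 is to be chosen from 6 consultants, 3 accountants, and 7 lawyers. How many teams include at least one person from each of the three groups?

6006

Total 6-person selections from all 16: C(16,6) = 8008.
Subtract selections that omit an entire group: no consultants → C(10,6) = 210; no accountants → C(13,6) = 1716; no lawyers → C(9,6) = 84.
Add back selections omitting two groups (i.e. drawn from a single group): C(6,6) + C(3,6) + C(7,6) = 8.
By inclusion–exclusion: 8008 − 2010 + 8 = 6006.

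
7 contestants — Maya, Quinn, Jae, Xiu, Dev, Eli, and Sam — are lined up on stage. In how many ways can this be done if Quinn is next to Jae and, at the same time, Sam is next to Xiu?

Treat {Quinn,Jae} as one block (2 orders) and {Sam,Xiu} as another (2 orders).
That leaves 5 units to arrange: 2 × 2 × 5! = 4 × 120 = 480.

480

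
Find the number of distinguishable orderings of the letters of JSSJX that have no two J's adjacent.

There are 5!/(2!·2!) = 30 arrangements of JSSJX in total.
If the two J's are adjacent, glue them into one block, leaving 4 items to arrange: (4)!/(2!) = 12 ways.
Hence 30 − 12 = 18.

18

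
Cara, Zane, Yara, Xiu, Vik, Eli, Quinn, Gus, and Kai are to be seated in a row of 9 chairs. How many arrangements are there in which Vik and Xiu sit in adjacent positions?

80640

Place the 7 others and the Vik-Xiu pair as 8 objects in a line; the pair has 2 internal arrangements.
So the count is 2·(8)! = 80640.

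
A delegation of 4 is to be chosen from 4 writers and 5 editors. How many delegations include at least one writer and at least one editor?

120

With no constraint there are C(9,4) = 126 possible selections.
Selections missing a whole group: no writers → C(5,4) = 5; no editors → C(4,4) = 1.
Both groups omitted at once is impossible, so 126 − 6 = 120.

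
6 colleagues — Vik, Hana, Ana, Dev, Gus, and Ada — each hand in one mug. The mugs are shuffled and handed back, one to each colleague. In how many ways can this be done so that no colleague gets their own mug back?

Count assignments avoiding every fixed point. For any j of the 6 colleagues fixed to their own mug, the other 6−j can be arranged in (6−j)! ways.
By inclusion–exclusion this is Σ_{j=0}^{6} (−1)^j C(6,j)·(6−j)!.
Computing: 720 − 720 + 360 − 120 + 30 − 6 + 1 = 265.

265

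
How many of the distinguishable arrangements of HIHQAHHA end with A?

210

Fix A in the last position and arrange the remaining 7 letters.
Those 7 letters have H appearing 4 times, giving (7)!/(4!) = 210.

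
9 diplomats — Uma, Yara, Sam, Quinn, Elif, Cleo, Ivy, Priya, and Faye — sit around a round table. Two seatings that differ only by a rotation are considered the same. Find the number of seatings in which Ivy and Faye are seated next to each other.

Glue Ivy and Faye into a block (2 internal orders). Seating 8 units around a circle gives (7)! arrangements.
So 2 × (7)! = 2 × 5040 = 10080.

10080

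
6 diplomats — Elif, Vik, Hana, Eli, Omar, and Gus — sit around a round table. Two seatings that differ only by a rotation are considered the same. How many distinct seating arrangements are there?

120

Seat Elif anywhere (absorbing the rotational symmetry), then permute the other 5: (5)! = 120.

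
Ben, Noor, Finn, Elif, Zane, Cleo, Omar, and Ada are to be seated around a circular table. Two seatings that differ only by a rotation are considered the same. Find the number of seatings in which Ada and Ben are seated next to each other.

1440

Glue Ada and Ben into a block (2 internal orders). Seating 7 units around a circle gives (6)! arrangements.
So 2 × (6)! = 2 × 720 = 1440.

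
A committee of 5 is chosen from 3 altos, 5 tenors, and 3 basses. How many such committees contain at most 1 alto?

266

Split by how many altos are chosen (0 through 1).
Sum: C(3,0)·C(8,5) + C(3,1)·C(8,4) = 56 + 210 = 266.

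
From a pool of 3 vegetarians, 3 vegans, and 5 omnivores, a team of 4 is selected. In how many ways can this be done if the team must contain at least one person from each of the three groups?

With no constraint there are C(11,4) = 330 possible selections.
Selections missing a whole group: no vegetarians → C(8,4) = 70; no vegans → C(8,4) = 70; no omnivores → C(6,4) = 15.
Add back selections omitting two groups (i.e. drawn from a single group): C(3,4) + C(3,4) + C(5,4) = 5.
By inclusion–exclusion: 330 − 155 + 5 = 180.

180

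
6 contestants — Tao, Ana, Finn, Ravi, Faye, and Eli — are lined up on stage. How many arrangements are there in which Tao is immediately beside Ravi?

Treat {Tao, Ravi} as a single unit. There are 5 units to order, and the pair itself can be ordered 2 ways.
That gives 2 × 5! = 2 × 120 = 240.

240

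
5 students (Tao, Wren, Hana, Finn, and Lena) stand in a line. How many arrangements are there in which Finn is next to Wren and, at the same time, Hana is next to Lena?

24

Treat {Finn,Wren} as one block (2 orders) and {Hana,Lena} as another (2 orders).
That leaves 3 units to arrange: 2 × 2 × 3! = 4 × 6 = 24.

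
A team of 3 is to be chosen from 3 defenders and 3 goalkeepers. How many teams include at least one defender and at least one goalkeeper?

Unrestricted: C(6,3) = 20 ways to pick any 3 of the 6.
Selections missing a whole group: no defenders → C(3,3) = 1; no goalkeepers → C(3,3) = 1.
Both groups omitted at once is impossible, so 20 − 2 = 18.

18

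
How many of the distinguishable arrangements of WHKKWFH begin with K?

180

With the first slot taken by K, it remains to arrange the other 6 letters (WHKWFH).
Those 6 letters have H appearing twice and W appearing twice, giving (6)!/(2!·2!) = 180.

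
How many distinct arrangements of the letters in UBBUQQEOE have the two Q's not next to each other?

Total arrangements of UBBUQQEOE: 9!/(2!·2!·2!·2!) = 22680.
If the two Q's are adjacent, glue them into one block, leaving 8 items to arrange: (8)!/(2!·2!·2!) = 5040 ways.
Subtracting, 22680 − 5040 = 17640 arrangements keep the Q's apart.

17640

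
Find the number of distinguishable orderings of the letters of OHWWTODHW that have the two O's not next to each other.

11760

There are 9!/(3!·2!·2!) = 15120 arrangements of OHWWTODHW in total.
Arrangements with the O's together: treat OO as one letter, giving (8)!/(3!·2!) = 3360.
Hence 15120 − 3360 = 11760.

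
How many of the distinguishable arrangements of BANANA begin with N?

20

With the first slot taken by N, it remains to arrange the other 5 letters (BAANA).
Those 5 letters have A appearing 3 times, giving (5)!/(3!) = 20.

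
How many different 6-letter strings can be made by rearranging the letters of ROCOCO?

Letter multiplicities in ROCOCO: C×2, O×3, R×1.
So there are 6! / (3!·2!) = 60 distinguishable arrangements.

60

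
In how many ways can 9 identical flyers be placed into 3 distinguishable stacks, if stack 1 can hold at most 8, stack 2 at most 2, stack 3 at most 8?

25

By stars and bars, unrestricted non-negative solutions to x_1+…+x_3 = 9 number C(9+2,2) = 55.
Subtract solutions that violate a single cap (substitute x_i' = x_i − (cap_i+1)): x_1 ≥ 9 gives C(2,2) = 1; x_2 ≥ 3 gives C(8,2) = 28; x_3 ≥ 9 gives C(2,2) = 1. Together 30.
No two caps can be exceeded simultaneously, so the pair terms are all 0.
By inclusion–exclusion the count is 55 − 30 + 0 = 25.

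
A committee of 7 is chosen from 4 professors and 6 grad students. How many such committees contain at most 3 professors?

100

Split by how many professors are chosen (0 through 3).
Sum: C(4,0)·C(6,7) + C(4,1)·C(6,6) + C(4,2)·C(6,5) + C(4,3)·C(6,4) = 0 + 4 + 36 + 60 = 100.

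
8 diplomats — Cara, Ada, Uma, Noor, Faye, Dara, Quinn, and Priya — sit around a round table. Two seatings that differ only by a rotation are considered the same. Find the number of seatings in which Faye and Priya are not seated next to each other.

All circular seatings of 8 people number (7)! = 5040.
Those with Faye next to Priya: fuse the pair into one unit and seat 7 units around a circle — 2·(6)! = 1440.
Subtracting, 5040 − 1440 = 3600.

3600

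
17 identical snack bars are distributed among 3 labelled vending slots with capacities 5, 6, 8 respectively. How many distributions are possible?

By stars and bars, unrestricted non-negative solutions to x_1+…+x_3 = 17 number C(17+2,2) = 171.
Subtract solutions that violate a single cap (substitute x_i' = x_i − (cap_i+1)): x_1 ≥ 6 gives C(13,2) = 78; x_2 ≥ 7 gives C(12,2) = 66; x_3 ≥ 9 gives C(10,2) = 45. Together 189.
Add back pairs where two caps are both exceeded: 15 + 6 + 3 = 24.
By inclusion–exclusion the count is 171 − 189 + 24 = 6.

6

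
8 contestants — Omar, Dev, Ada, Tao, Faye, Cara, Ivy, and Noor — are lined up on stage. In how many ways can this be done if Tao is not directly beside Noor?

Of the 8! = 40320 arrangements, those with Tao and Noor adjacent number 2 × 7! = 10080 (treat the pair as a block with 2 internal orders).
So 40320 − 10080 = 30240 arrangements keep them apart.

30240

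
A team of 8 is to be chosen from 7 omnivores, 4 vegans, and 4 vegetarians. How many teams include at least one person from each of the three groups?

Unrestricted: C(15,8) = 6435 ways to pick any 8 of the 15.
Selections missing a whole group: no omnivores → C(8,8) = 1; no vegans → C(11,8) = 165; no vegetarians → C(11,8) = 165.
Add back selections omitting two groups (i.e. drawn from a single group): C(7,8) + C(4,8) + C(4,8) = 0.
By inclusion–exclusion: 6435 − 331 + 0 = 6104.

6104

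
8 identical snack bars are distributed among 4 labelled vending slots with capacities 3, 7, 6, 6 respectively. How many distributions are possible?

Without the upper bounds there are C(11,3) = 165 ways to split 8 among 4 vending slots.
Subtract solutions that violate a single cap (substitute x_i' = x_i − (cap_i+1)): x_1 ≥ 4 gives C(7,3) = 35; x_2 ≥ 8 gives C(3,3) = 1; x_3 ≥ 7 gives C(4,3) = 4; x_4 ≥ 7 gives C(4,3) = 4. Together 44.
No two caps can be exceeded simultaneously, so the pair terms are all 0.
By inclusion–exclusion the count is 165 − 44 + 0 = 121.

121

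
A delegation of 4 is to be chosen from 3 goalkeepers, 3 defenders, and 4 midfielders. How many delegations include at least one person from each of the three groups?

With no constraint there are C(10,4) = 210 possible selections.
Subtract selections that omit an entire group: no goalkeepers → C(7,4) = 35; no defenders → C(7,4) = 35; no midfielders → C(6,4) = 15.
Add back selections omitting two groups (i.e. drawn from a single group): C(3,4) + C(3,4) + C(4,4) = 1.
By inclusion–exclusion: 210 − 85 + 1 = 126.

126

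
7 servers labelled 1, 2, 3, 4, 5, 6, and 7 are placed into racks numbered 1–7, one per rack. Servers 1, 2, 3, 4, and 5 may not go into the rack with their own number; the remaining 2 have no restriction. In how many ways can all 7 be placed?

Let Aᵢ (for 1 ≤ i ≤ 5) be the placements that put server i in its forbidden rack. Any j of these fix j positions, leaving (7−j)! ways to fill the rest, and there are C(5,j) ways to pick which j.
By inclusion–exclusion, the number of valid placements is Σ_{j=0}^{5} (−1)^j C(5,j)·(7−j)!.
Computing: 5040 − 3600 + 1200 − 240 + 30 − 2 = 2428.

2428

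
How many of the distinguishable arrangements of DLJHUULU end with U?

1260

Fix U in the last position and arrange the remaining 7 letters.
Those 7 letters have L appearing twice and U appearing twice, giving (7)!/(2!·2!) = 1260.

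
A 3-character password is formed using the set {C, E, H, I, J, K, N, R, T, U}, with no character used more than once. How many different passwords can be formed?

This is a permutation of 3 out of 10: P(10,3) = 10!/7!.
That product is 10 × 9 × 8 = 720.

720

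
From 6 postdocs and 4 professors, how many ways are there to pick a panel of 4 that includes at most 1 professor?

Split by how many professors are chosen (0 through 1).
Sum: C(4,0)·C(6,4) + C(4,1)·C(6,3) = 15 + 80 = 95.

95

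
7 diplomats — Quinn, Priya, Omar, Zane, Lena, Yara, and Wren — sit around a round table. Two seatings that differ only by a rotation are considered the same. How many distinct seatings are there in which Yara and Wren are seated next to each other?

Treat {Yara, Wren} as one unit (2 internal orders) and seat the resulting 6 units around the table: (5)! circular arrangements.
So 2 × (5)! = 2 × 120 = 240.

240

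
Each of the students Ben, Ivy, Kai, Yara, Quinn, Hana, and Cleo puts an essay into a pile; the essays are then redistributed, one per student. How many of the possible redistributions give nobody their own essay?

Count assignments avoiding every fixed point. For any j of the 7 students fixed to their own essay, the other 7−j can be arranged in (7−j)! ways.
By inclusion–exclusion this is Σ_{j=0}^{7} (−1)^j C(7,j)·(7−j)!.
Computing: 5040 − 5040 + 2520 − 840 + 210 − 42 + 7 − 1 = 1854.

1854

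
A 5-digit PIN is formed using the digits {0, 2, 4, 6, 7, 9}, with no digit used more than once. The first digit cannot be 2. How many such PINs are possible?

The first digit has 6−1 = 5 choices (anything except 2).
The remaining 4 digits are filled from the other 5 symbols without repetition: 5 × 4 × 3 × 2 = 120.
Total: 5 × 120 = 600.

600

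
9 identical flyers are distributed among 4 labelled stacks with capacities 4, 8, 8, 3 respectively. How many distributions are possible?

128

Without the upper bounds there are C(12,3) = 220 ways to split 9 among 4 stacks.
Subtract solutions that violate a single cap (substitute x_i' = x_i − (cap_i+1)): x_1 ≥ 5 gives C(7,3) = 35; x_2 ≥ 9 gives C(3,3) = 1; x_3 ≥ 9 gives C(3,3) = 1; x_4 ≥ 4 gives C(8,3) = 56. Together 93.
Add back pairs where two caps are both exceeded: 0 + 0 + 1 + 0 + 0 + 0 = 1.
By inclusion–exclusion the count is 220 − 93 + 1 = 128.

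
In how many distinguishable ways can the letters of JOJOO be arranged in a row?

The 5 letters of JOJOO have repeats: J appearing twice and O appearing 3 times.
Dividing 5! = 120 by 3!·2! = 12 for the repeated letters gives 10.

10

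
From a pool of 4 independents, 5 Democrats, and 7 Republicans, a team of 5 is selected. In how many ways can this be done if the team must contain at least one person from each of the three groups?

With no constraint there are C(16,5) = 4368 possible selections.
Selections missing a whole group: no independents → C(12,5) = 792; no Democrats → C(11,5) = 462; no Republicans → C(9,5) = 126.
Add back selections omitting two groups (i.e. drawn from a single group): C(4,5) + C(5,5) + C(7,5) = 22.
By inclusion–exclusion: 4368 − 1380 + 22 = 3010.

3010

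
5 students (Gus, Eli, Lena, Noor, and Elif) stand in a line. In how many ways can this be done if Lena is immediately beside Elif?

48

Treat {Lena, Elif} as a single unit. There are 4 units to order, and the pair itself can be ordered 2 ways.
That gives 2 × 4! = 2 × 24 = 48.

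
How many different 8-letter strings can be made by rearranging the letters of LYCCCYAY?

Letter multiplicities in LYCCCYAY: A×1, C×3, L×1, Y×3.
The number of distinct arrangements is 8!/(3!·3!) = 40320/36 = 1120.

1120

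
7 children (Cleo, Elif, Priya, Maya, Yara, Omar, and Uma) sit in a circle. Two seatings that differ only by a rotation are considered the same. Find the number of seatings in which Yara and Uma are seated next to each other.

240

Glue Yara and Uma into a block (2 internal orders). Seating 6 units around a circle gives (5)! arrangements.
So 2 × (5)! = 2 × 120 = 240.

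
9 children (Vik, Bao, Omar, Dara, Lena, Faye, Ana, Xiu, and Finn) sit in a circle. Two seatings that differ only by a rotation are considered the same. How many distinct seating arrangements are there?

40320

Around a circle, 9 distinct people have 9!/9 = (8)! = 40320 rotationally distinct seatings.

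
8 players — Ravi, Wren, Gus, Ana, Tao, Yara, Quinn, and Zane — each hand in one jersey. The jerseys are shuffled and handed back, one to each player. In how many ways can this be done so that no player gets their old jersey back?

Let Aᵢ be the assignments in which player i gets their old jersey. We want the size of the complement of A₁∪…∪A_8.
By inclusion–exclusion this is Σ_{j=0}^{8} (−1)^j C(8,j)·(8−j)!.
Computing: 40320 − 40320 + 20160 − 6720 + 1680 − 336 + 56 − 8 + 1 = 14833.

14833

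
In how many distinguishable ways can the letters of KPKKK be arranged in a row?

Letter multiplicities in KPKKK: K×4, P×1.
Dividing 5! = 120 by 4! = 24 for the repeated letters gives 5.

5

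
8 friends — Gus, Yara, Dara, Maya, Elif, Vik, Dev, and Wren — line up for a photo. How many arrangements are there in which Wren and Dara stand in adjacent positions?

Glue Wren and Dara into one block (2 internal orders), leaving 7 units to arrange in a row.
That gives 2 × 7! = 2 × 5040 = 10080.

10080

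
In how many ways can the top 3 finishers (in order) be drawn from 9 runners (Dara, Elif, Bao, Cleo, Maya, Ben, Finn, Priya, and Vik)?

504

This is an ordered selection of 3 from 9: P(9,3).
That gives 9 × 8 × 7 = 504.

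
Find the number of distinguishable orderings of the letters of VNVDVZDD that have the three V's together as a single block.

120

Treat the 3 copies of V as a single block. The multiset to arrange is then {VVV, D, D, D, N, Z}, 6 items in all.
That gives (6)!/(3!) = 120 arrangements.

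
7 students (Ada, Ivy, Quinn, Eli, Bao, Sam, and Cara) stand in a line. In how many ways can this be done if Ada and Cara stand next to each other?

1440

Treat {Ada, Cara} as a single unit. There are 6 units to order, and the pair itself can be ordered 2 ways.
So the count is 2·(6)! = 1440.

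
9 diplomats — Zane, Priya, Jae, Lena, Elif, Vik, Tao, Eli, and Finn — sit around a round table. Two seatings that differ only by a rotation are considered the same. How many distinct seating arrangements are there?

Fix one person's seat to break rotational symmetry; the remaining 8 people can be arranged in (8)! = 40320 ways.

40320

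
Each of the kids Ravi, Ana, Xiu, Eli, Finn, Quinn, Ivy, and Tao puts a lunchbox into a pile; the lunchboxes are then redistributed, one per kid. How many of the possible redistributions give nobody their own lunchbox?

Count assignments avoiding every fixed point. For any j of the 8 kids fixed to their own lunchbox, the other 8−j can be arranged in (8−j)! ways.
By inclusion–exclusion this is Σ_{j=0}^{8} (−1)^j C(8,j)·(8−j)!.
Computing: 40320 − 40320 + 20160 − 6720 + 1680 − 336 + 56 − 8 + 1 = 14833.

14833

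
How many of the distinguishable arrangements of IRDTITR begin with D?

With the first slot taken by D, it remains to arrange the other 6 letters (IRTITR).
Those 6 letters have I appearing twice, R appearing twice, and T appearing twice, giving (6)!/(2!·2!·2!) = 90.

90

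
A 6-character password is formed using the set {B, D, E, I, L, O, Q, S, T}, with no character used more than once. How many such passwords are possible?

60480

This is a permutation of 6 out of 9: P(9,6) = 9!/3!.
9 × 8 × 7 × 6 × 5 × 4 = 60480.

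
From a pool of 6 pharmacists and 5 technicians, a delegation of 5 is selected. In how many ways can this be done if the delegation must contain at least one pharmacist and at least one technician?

Unrestricted: C(11,5) = 462 ways to pick any 5 of the 11.
Selections missing a whole group: no pharmacists → C(5,5) = 1; no technicians → C(6,5) = 6.
Both groups omitted at once is impossible, so 462 − 7 = 455.

455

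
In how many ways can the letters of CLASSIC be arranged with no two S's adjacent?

There are 7!/(2!·2!) = 1260 arrangements of CLASSIC in total.
If the two S's are adjacent, glue them into one block, leaving 6 items to arrange: (6)!/(2!) = 360 ways.
Subtracting, 1260 − 360 = 900 arrangements keep the S's apart.

900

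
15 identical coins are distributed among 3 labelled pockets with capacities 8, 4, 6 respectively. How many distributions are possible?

10

Ignoring the caps, the number of non-negative solutions to x_1+…+x_3 = 15 is C(17,2) = 136.
Subtract solutions that violate a single cap (substitute x_i' = x_i − (cap_i+1)): x_1 ≥ 9 gives C(8,2) = 28; x_2 ≥ 5 gives C(12,2) = 66; x_3 ≥ 7 gives C(10,2) = 45. Together 139.
Add back pairs where two caps are both exceeded: 3 + 0 + 10 = 13.
By inclusion–exclusion the count is 136 − 139 + 13 = 10.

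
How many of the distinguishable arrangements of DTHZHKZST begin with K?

Fix K in the first position and arrange the remaining 8 letters.
Those 8 letters have H appearing twice, T appearing twice, and Z appearing twice, giving (8)!/(2!·2!·2!) = 5040.

5040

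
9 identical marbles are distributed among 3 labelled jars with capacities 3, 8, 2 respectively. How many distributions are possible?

11

By stars and bars, unrestricted non-negative solutions to x_1+…+x_3 = 9 number C(9+2,2) = 55.
Subtract solutions that violate a single cap (substitute x_i' = x_i − (cap_i+1)): x_1 ≥ 4 gives C(7,2) = 21; x_2 ≥ 9 gives C(2,2) = 1; x_3 ≥ 3 gives C(8,2) = 28. Together 50.
Add back pairs where two caps are both exceeded: 0 + 6 + 0 = 6.
By inclusion–exclusion the count is 55 − 50 + 6 = 11.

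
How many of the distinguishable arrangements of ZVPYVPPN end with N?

Fix N in the last position and arrange the remaining 7 letters.
Those 7 letters have P appearing 3 times and V appearing twice, giving (7)!/(3!·2!) = 420.

420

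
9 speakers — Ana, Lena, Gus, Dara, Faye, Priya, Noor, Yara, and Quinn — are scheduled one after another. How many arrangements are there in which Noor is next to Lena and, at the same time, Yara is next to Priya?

20160

Treat {Noor,Lena} as one block (2 orders) and {Yara,Priya} as another (2 orders).
That leaves 7 units to arrange: 2 × 2 × 7! = 4 × 5040 = 20160.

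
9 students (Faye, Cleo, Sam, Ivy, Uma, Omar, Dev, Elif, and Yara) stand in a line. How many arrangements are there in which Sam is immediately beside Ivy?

80640

Treat {Sam, Ivy} as a single unit. There are 8 units to order, and the pair itself can be ordered 2 ways.
So the count is 2·(8)! = 80640.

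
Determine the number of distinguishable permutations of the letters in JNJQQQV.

420

The 7 letters of JNJQQQV have repeats: J appearing twice and Q appearing 3 times.
So there are 7! / (3!·2!) = 420 distinguishable arrangements.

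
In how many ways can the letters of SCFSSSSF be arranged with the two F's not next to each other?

126

Total arrangements of SCFSSSSF: 8!/(5!·2!) = 168.
Arrangements with the F's together: treat FF as one letter, giving (7)!/(5!) = 42.
Hence 168 − 42 = 126.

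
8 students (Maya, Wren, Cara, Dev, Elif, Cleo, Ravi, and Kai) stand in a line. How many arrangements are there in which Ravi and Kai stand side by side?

Place the 6 others and the Ravi-Kai pair as 7 objects in a line; the pair has 2 internal arrangements.
That gives 2 × 7! = 2 × 5040 = 10080.

10080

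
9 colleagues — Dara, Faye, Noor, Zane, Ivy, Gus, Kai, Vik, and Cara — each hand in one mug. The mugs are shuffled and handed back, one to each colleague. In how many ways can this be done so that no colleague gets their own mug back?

Let Aᵢ be the assignments in which colleague i gets their own mug. We want the size of the complement of A₁∪…∪A_9.
By inclusion–exclusion this is Σ_{j=0}^{9} (−1)^j C(9,j)·(9−j)!.
Computing: 362880 − 362880 + 181440 − 60480 + 15120 − 3024 + 504 − 72 + 9 − 1 = 133496.

133496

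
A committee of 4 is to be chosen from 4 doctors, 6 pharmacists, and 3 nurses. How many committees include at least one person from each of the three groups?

With no constraint there are C(13,4) = 715 possible selections.
Selections missing a whole group: no doctors → C(9,4) = 126; no pharmacists → C(7,4) = 35; no nurses → C(10,4) = 210.
Add back selections omitting two groups (i.e. drawn from a single group): C(4,4) + C(6,4) + C(3,4) = 16.
By inclusion–exclusion: 715 − 371 + 16 = 360.

360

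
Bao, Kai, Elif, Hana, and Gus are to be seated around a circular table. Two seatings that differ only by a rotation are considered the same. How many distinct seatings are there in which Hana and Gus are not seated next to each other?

12

Without the restriction there are (4)! = 24 seatings.
Those with Hana next to Gus: fuse the pair into one unit and seat 4 units around a circle — 2·(3)! = 12.
Subtracting, 24 − 12 = 12.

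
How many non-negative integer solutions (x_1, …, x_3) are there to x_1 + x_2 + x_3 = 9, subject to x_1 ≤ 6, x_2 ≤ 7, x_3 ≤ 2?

By stars and bars, unrestricted non-negative solutions to x_1+…+x_3 = 9 number C(9+2,2) = 55.
Subtract solutions that violate a single cap (substitute x_i' = x_i − (cap_i+1)): x_1 ≥ 7 gives C(4,2) = 6; x_2 ≥ 8 gives C(3,2) = 3; x_3 ≥ 3 gives C(8,2) = 28. Together 37.
No two caps can be exceeded simultaneously, so the pair terms are all 0.
By inclusion–exclusion the count is 55 − 37 + 0 = 18.

18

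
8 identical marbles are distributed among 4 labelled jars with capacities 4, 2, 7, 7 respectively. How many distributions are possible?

88

By stars and bars, unrestricted non-negative solutions to x_1+…+x_4 = 8 number C(8+3,3) = 165.
Subtract solutions that violate a single cap (substitute x_i' = x_i − (cap_i+1)): x_1 ≥ 5 gives C(6,3) = 20; x_2 ≥ 3 gives C(8,3) = 56; x_3 ≥ 8 gives C(3,3) = 1; x_4 ≥ 8 gives C(3,3) = 1. Together 78.
Add back pairs where two caps are both exceeded: 1 + 0 + 0 + 0 + 0 + 0 = 1.
By inclusion–exclusion the count is 165 − 78 + 1 = 88.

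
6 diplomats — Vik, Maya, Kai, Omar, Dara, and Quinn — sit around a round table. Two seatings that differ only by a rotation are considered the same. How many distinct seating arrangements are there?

Around a circle, 6 distinct people have 6!/6 = (5)! = 120 rotationally distinct seatings.

120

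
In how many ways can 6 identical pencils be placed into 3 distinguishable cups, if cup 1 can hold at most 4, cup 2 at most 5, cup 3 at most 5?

Without the upper bounds there are C(8,2) = 28 ways to split 6 among 3 cups.
Subtract solutions that violate a single cap (substitute x_i' = x_i − (cap_i+1)): x_1 ≥ 5 gives C(3,2) = 3; x_2 ≥ 6 gives C(2,2) = 1; x_3 ≥ 6 gives C(2,2) = 1. Together 5.
No two caps can be exceeded simultaneously, so the pair terms are all 0.
By inclusion–exclusion the count is 28 − 5 + 0 = 23.

23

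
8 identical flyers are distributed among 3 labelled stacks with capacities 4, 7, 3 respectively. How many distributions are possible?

19

Without the upper bounds there are C(10,2) = 45 ways to split 8 among 3 stacks.
Subtract solutions that violate a single cap (substitute x_i' = x_i − (cap_i+1)): x_1 ≥ 5 gives C(5,2) = 10; x_2 ≥ 8 gives C(2,2) = 1; x_3 ≥ 4 gives C(6,2) = 15. Together 26.
No two caps can be exceeded simultaneously, so the pair terms are all 0.
By inclusion–exclusion the count is 45 − 26 + 0 = 19.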